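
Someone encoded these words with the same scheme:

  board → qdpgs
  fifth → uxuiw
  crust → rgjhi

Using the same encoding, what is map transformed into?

bpe

This is a Caesar cipher with shift 15.
Applying it to map: m+15=b, a+15=p, p+15=e.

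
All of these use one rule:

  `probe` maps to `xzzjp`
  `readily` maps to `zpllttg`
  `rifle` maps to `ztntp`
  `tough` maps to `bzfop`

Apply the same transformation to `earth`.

plzbp

The rule splits by letter class: vowels +11, consonants +8.
On earth: e(vowel)+11=p, a(vowel)+11=l, r(cons)+8=z, t(cons)+8=b, h(cons)+8=p.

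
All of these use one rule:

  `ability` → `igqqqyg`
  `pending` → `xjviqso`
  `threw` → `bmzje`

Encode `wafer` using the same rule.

Shifts by position in ability: pos 0: a→i (+8), pos 1: b→g (+5), pos 2: i→q (+8), pos 3: l→q (+5) — repeating every 2. A repeating key of period 2 is used — shifts +8, +5 over and over.
Applying it to wafer: w+8=e, a+5=f, f+8=n, e+5=j, r+8=z.

efnjz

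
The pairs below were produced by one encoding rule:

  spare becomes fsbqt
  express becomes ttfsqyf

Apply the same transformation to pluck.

The output letters match the input read backwards, each shifted +1: spare reversed is eraps. Read the word backwards and shift each letter +1.
On pluck: reverse → kculp; then shift: k+1=l, c+1=d, u+1=v, l+1=m, p+1=q.

ldvmq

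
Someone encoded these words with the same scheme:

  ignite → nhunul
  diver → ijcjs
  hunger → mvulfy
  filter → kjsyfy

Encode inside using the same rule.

noznel

Shifts by position in ignite: pos 0: i→n (+5), pos 1: g→h (+1), pos 2: n→u (+7), pos 3: i→n (+5), pos 4: t→u (+1), pos 5: e→l (+7) — repeating every 3. A repeating key of period 3 is used — shifts +5, +1, +7 over and over.
On inside: i+5=n, n+1=o, s+7=z, i+5=n, d+1=e, e+7=l.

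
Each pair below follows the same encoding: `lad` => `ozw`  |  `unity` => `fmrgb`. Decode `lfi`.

Each pair mirrors across the alphabet (l↔o, a↔z, d↔w): positions sum to 25. This is the alphabet-reversal cipher (Atbash): a becomes z, b becomes y, etc.
Reversing it on lfi: l↔o, f↔u, i↔r.

our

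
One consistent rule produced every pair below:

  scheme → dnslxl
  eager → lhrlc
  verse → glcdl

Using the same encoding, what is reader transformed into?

The shift depends on letter class: consonant s→d is +11, but vowel e→l is +7. Two shifts are in play — +7 for a/e/i/o/u, +11 for every other letter.
Applying it to reader: r(cons)+11=c, e(vowel)+7=l, a(vowel)+7=h, d(cons)+11=o, e(vowel)+7=l, r(cons)+11=c.

clholc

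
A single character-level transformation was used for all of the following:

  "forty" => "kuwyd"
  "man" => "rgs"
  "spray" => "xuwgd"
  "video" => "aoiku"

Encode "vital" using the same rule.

aoygq

Two shifts are in play — +6 for a/e/i/o/u, +5 for every other letter.
On vital: v(cons)+5=a, i(vowel)+6=o, t(cons)+5=y, a(vowel)+6=g, l(cons)+5=q.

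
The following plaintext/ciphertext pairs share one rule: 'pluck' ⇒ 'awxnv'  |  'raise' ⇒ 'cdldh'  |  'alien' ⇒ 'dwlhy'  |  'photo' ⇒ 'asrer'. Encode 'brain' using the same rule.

mcdly

The shift depends on letter class: consonant p→a is +11, but vowel u→x is +3. Two shifts are in play — +3 for a/e/i/o/u, +11 for every other letter.
For brain: b(cons)+11=m, r(cons)+11=c, a(vowel)+3=d, i(vowel)+3=l, n(cons)+11=y.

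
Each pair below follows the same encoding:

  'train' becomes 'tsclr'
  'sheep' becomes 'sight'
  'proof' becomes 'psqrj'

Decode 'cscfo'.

The shift increases by 1 at each position, starting from +0: 0, 1, 2, ….
Reversing it on cscfo: c−0=c, s−1=r, c−2=a, f−3=c, o−4=k.

crack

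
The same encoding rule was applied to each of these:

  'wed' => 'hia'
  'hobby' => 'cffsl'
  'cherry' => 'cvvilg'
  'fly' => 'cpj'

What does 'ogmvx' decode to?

The output letters match the input read backwards, each shifted +4: wed reversed is dew. Two steps: reverse the string, then apply a Caesar shift of +4.
Undoing it on ogmvx: shift back: o−4=k, g−4=c, m−4=i, v−4=r, x−4=t → kcirt; then reverse → trick.

trick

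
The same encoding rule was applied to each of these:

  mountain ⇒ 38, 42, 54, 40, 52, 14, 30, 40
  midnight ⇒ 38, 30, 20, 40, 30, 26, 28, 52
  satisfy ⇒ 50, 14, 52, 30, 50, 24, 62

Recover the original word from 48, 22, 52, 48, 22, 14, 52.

retreat

The formula is n = 2×(alphabet index, a=1) + 12.
Decoding 48, 22, 52, 48, 22, 14, 52: 48→(48−12)÷2=18=r, 22→(22−12)÷2=5=e, 52→(52−12)÷2=20=t, 48→(48−12)÷2=18=r, 22→(22−12)÷2=5=e, 14→(14−12)÷2=1=a, 52→(52−12)÷2=20=t.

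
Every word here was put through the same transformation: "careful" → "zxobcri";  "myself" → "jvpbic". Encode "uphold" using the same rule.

rmelia

Every letter moves 23 places later in the alphabet, wrapping around z→a.
Applying it to uphold: u+23=r, p+23=m, h+23=e, o+23=l, l+23=i, d+23=a.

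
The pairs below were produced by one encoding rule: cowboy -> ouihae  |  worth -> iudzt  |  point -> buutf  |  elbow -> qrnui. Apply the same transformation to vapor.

Shifts by position in cowboy: pos 0: c→o (+12), pos 1: o→u (+6), pos 2: w→i (+12), pos 3: b→h (+6) — repeating every 2. It's a Vigenère-style cipher with numeric key [12,6]: position i shifts by key[i mod 2].
For vapor: v+12=h, a+6=g, p+12=b, o+6=u, r+12=d.

hgbud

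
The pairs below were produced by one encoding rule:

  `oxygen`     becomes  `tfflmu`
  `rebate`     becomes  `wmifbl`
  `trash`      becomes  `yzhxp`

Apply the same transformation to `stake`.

Shifts by position in oxygen: pos 0: o→t (+5), pos 1: x→f (+8), pos 2: y→f (+7), pos 3: g→l (+5), pos 4: e→m (+8), pos 5: n→u (+7) — repeating every 3. The shifts repeat in a cycle of length 3: positions 0,1,… shift by +5, +8, +7, then the pattern repeats.
Applying it to stake: s+5=x, t+8=b, a+7=h, k+5=p, e+8=m.

xbhpm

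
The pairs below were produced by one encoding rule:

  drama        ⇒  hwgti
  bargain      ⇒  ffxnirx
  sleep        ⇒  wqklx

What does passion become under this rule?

In drama: d→h is +4, r→w is +5, a→g is +6, m→t is +7 — the shift increases by 1 each position. Each letter shifts forward by (position + 4), i.e. 4, 5, 6, … — the shift grows by one for each successive letter.
For passion: p+4=t, a+5=f, s+6=y, s+7=z, i+8=q, o+9=x, n+10=x.

tfyzqxx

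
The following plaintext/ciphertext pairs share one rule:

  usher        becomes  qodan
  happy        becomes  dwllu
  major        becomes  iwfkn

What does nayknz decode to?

Compare letters: u→q is +22, s→o is +22, h→d is +22 — a constant shift. Each letter is shifted forward by 22 in the alphabet (a Caesar shift of +22).
Undoing it on nayknz: n−22=r, a−22=e, y−22=c, k−22=o, n−22=r, z−22=d.

record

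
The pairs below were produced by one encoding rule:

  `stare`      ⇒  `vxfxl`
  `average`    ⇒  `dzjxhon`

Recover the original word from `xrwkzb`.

In stare: s→v is +3, t→x is +4, a→f is +5, r→x is +6 — the shift increases by 1 each position. The shift increases by 1 at each position, starting from +3: 3, 4, 5, ….
Reversing it on xrwkzb: x−3=u, r−4=n, w−5=r, k−6=e, z−7=s, b−8=t.

unrest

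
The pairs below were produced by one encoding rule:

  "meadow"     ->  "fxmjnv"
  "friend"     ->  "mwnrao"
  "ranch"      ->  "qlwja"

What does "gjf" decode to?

wax

Read the word backwards and shift each letter +9.
Undoing it on gjf: shift back: g−9=x, j−9=a, f−9=w → xaw; then reverse → wax.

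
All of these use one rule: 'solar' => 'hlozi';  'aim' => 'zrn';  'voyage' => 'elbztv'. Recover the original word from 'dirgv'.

write

Each pair mirrors across the alphabet (s↔h, o↔l, l↔o): positions sum to 25. This is the alphabet-reversal cipher (Atbash): a becomes z, b becomes y, etc.
Reversing it on dirgv: d↔w, i↔r, r↔i, g↔t, v↔e.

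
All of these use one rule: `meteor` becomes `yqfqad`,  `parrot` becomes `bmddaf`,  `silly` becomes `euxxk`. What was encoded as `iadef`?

worst

Every letter moves 12 places later in the alphabet, wrapping around z→a.
Undoing it on iadef: i−12=w, a−12=o, d−12=r, e−12=s, f−12=t.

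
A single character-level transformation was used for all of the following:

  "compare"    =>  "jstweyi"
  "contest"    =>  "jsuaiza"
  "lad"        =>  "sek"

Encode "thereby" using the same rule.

aoiyiif

The shift depends on letter class: consonant c→j is +7, but vowel o→s is +4. Two shifts are in play — +4 for a/e/i/o/u, +7 for every other letter.
For thereby: t(cons)+7=a, h(cons)+7=o, e(vowel)+4=i, r(cons)+7=y, e(vowel)+4=i, b(cons)+7=i, y(cons)+7=f.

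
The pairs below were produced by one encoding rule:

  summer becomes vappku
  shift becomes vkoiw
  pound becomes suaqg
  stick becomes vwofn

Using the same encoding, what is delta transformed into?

gkowg

The shift depends on letter class: consonant s→v is +3, but vowel u→a is +6. Vowels shift forward by 6 and consonants shift forward by 3.
Applying it to delta: d(cons)+3=g, e(vowel)+6=k, l(cons)+3=o, t(cons)+3=w, a(vowel)+6=g.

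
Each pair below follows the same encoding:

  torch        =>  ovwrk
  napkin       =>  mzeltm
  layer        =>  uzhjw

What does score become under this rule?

t(19)→o(14) and o(14)→v(21) fit y≡9x+25 (mod 26); the inverse of 9 mod 26 is 3. This is an affine cipher: with a=0,…,z=25, each position x becomes (9x+25) mod 26.
Applying it to score: s(18)→9·18+25≡5=f; c(2)→9·2+25≡17=r; o(14)→9·14+25≡21=v; r(17)→9·17+25≡22=w; e(4)→9·4+25≡9=j (all mod 26).

frvwj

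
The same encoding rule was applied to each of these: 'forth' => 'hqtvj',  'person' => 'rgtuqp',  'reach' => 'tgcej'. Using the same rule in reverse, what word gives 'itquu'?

Compare letters: f→h is +2, o→q is +2, r→t is +2 — a constant shift. Every letter moves 2 places later in the alphabet, wrapping around z→a.
Decoding itquu: i−2=g, t−2=r, q−2=o, u−2=s, u−2=s.

gross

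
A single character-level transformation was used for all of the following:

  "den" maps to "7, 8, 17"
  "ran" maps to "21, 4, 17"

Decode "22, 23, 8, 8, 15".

steel

d is letter #4 and maps to 7: an offset of 3. Each letter is replaced by its alphabet position (a=1..z=26) + 3.
Decoding 22, 23, 8, 8, 15: 22→(22−3)÷1=19=s, 23→(23−3)÷1=20=t, 8→(8−3)÷1=5=e, 8→(8−3)÷1=5=e, 15→(15−3)÷1=12=l.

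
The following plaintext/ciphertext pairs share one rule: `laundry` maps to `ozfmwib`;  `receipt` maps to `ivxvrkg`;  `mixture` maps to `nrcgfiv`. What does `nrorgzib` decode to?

military

Each pair mirrors across the alphabet (l↔o, a↔z, u↔f): positions sum to 25. This is the alphabet-reversal cipher (Atbash): a becomes z, b becomes y, etc.
Reversing it on nrorgzib: n↔m, r↔i, o↔l, r↔i, g↔t, z↔a, i↔r, b↔y.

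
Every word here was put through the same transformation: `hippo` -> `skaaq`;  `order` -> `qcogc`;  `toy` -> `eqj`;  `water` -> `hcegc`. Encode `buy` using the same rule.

The shift depends on letter class: consonant h→s is +11, but vowel i→k is +2. Two shifts are in play — +2 for a/e/i/o/u, +11 for every other letter.
On buy: b(cons)+11=m, u(vowel)+2=w, y(cons)+11=j.

mwj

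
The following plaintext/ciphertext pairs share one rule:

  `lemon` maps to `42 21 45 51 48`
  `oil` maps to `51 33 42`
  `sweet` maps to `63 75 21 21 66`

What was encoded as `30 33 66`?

hit

l(#12)→42 and e(#5)→21: differences scale by 3, so n = 3·pos + 6. With a=1..z=26, the number is 3·pos + 6.
Decoding 30 33 66: 30→(30−6)÷3=8=h, 33→(33−6)÷3=9=i, 66→(66−6)÷3=20=t.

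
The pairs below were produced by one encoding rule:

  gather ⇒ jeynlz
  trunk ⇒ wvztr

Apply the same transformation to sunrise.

The shift increases by 1 at each position, starting from +3: 3, 4, 5, ….
Applying it to sunrise: s+3=v, u+4=y, n+5=s, r+6=x, i+7=p, s+8=a, e+9=n.

vysxpan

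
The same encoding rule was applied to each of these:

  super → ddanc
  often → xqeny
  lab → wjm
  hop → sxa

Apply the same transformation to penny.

anyyj

The shift depends on letter class: consonant s→d is +11, but vowel u→d is +9. Vowels shift forward by 9 and consonants shift forward by 11.
For penny: p(cons)+11=a, e(vowel)+9=n, n(cons)+11=y, n(cons)+11=y, y(cons)+11=j.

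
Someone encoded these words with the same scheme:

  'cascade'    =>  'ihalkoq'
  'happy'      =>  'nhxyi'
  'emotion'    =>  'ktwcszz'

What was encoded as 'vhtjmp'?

In cascade: c→i is +6, a→h is +7, s→a is +8, c→l is +9 — the shift increases by 1 each position. Each letter shifts forward by (position + 6), i.e. 6, 7, 8, … — the shift grows by one for each successive letter.
Undoing it on vhtjmp: v−6=p, h−7=a, t−8=l, j−9=a, m−10=c, p−11=e.

palace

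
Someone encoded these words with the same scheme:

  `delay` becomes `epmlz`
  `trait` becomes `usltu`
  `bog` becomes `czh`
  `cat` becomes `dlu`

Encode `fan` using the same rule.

The shift depends on letter class: consonant d→e is +1, but vowel e→p is +11. Vowels shift forward by 11 and consonants shift forward by 1.
On fan: f(cons)+1=g, a(vowel)+11=l, n(cons)+1=o.

glo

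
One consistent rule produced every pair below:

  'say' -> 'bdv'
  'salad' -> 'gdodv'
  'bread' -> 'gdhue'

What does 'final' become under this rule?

The output letters match the input read backwards, each shifted +3: say reversed is yas. The word is reversed, then every letter is shifted forward by 3.
On final: reverse → lanif; then shift: l+3=o, a+3=d, n+3=q, i+3=l, f+3=i.

odqli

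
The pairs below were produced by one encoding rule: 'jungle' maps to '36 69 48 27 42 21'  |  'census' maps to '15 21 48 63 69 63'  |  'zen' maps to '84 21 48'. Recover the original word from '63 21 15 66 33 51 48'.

j(#10)→36 and u(#21)→69: differences scale by 3, so n = 3·pos + 6. With a=1..z=26, the number is 3·pos + 6.
Undoing it on 63 21 15 66 33 51 48: 63→(63−6)÷3=19=s, 21→(21−6)÷3=5=e, 15→(15−6)÷3=3=c, 66→(66−6)÷3=20=t, 33→(33−6)÷3=9=i, 51→(51−6)÷3=15=o, 48→(48−6)÷3=14=n.

section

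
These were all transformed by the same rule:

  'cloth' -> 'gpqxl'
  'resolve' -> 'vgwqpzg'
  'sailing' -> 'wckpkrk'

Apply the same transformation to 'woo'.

aqq

Vowels shift forward by 2 and consonants shift forward by 4.
Applying it to woo: w(cons)+4=a, o(vowel)+2=q, o(vowel)+2=q.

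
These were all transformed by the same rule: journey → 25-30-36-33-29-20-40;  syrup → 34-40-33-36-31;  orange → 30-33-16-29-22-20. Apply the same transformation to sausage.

j is letter #10 and maps to 25: an offset of 15. Each letter is replaced by its alphabet position (a=1..z=26) + 15.
For sausage: s=19→34, a=1→16, u=21→36, s=19→34, a=1→16, g=7→22, e=5→20.

34-16-36-34-16-22-20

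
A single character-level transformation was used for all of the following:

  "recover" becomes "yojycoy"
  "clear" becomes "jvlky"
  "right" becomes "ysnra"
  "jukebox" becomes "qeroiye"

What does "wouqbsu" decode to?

The shifts repeat in a cycle of length 2: positions 0,1,… shift by +7, +10, then the pattern repeats.
Reversing it on wouqbsu: w−7=p, o−10=e, u−7=n, q−10=g, b−7=u, s−10=i, u−7=n.

penguin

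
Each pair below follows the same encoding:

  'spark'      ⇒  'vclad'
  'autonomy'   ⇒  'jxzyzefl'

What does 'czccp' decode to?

error

The output letters match the input read backwards, each shifted +11: spark reversed is kraps. The word is reversed, then every letter is shifted forward by 11.
Decoding czccp: shift back: c−11=r, z−11=o, c−11=r, c−11=r, p−11=e → rorre; then reverse → error.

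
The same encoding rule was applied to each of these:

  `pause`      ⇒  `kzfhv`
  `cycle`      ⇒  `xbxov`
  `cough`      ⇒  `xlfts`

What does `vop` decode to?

elk

Each pair mirrors across the alphabet (p↔k, a↔z, u↔f): positions sum to 25. Each letter is replaced by its mirror in the alphabet: a↔z, b↔y, c↔x, and so on (the Atbash cipher).
Reversing it on vop: v↔e, o↔l, p↔k.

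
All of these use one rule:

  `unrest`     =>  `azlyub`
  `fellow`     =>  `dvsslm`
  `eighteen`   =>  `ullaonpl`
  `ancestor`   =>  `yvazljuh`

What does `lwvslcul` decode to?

envelope

The output letters match the input read backwards, each shifted +7: unrest reversed is tsernu. The word is reversed, then every letter is shifted forward by 7.
Reversing it on lwvslcul: shift back: l−7=e, w−7=p, v−7=o, s−7=l, l−7=e, c−7=v, u−7=n, l−7=e → epolevne; then reverse → envelope.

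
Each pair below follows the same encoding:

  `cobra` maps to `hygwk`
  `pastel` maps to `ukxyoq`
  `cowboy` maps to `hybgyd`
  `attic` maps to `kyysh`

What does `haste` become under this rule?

mkxyo

The shift depends on letter class: consonant c→h is +5, but vowel o→y is +10. Vowels shift forward by 10 and consonants shift forward by 5.
For haste: h(cons)+5=m, a(vowel)+10=k, s(cons)+5=x, t(cons)+5=y, e(vowel)+10=o.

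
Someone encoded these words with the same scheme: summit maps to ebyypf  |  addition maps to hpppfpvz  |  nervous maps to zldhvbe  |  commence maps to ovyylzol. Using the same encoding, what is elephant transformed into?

The rule splits by letter class: vowels +7, consonants +12.
Applying it to elephant: e(vowel)+7=l, l(cons)+12=x, e(vowel)+7=l, p(cons)+12=b, h(cons)+12=t, a(vowel)+7=h, n(cons)+12=z, t(cons)+12=f.

lxlbthzf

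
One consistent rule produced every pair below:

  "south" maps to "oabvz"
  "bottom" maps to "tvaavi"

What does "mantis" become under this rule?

zpauht

The output letters match the input read backwards, each shifted +7: south reversed is htuos. The word is reversed, then every letter is shifted forward by 7.
Applying it to mantis: reverse → sitnam; then shift: s+7=z, i+7=p, t+7=a, n+7=u, a+7=h, m+7=t.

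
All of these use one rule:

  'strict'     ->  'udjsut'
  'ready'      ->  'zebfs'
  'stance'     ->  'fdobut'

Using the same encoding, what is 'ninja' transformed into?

The output letters match the input read backwards, each shifted +1: strict reversed is tcirts. The word is reversed, then every letter is shifted forward by 1.
Applying it to ninja: reverse → ajnin; then shift: a+1=b, j+1=k, n+1=o, i+1=j, n+1=o.

bkojo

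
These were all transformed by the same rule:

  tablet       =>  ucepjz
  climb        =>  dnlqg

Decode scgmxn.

In tablet: t→u is +1, a→c is +2, b→e is +3, l→p is +4 — the shift increases by 1 each position. Letter i (0-indexed) is shifted by i+1, so successive shifts are 1, 2, 3, ….
Decoding scgmxn: s−1=r, c−2=a, g−3=d, m−4=i, x−5=s, n−6=h.

radish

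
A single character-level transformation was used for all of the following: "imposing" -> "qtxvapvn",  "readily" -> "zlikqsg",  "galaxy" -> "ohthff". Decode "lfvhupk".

dynamic

Shifts by position in imposing: pos 0: i→q (+8), pos 1: m→t (+7), pos 2: p→x (+8), pos 3: o→v (+7) — repeating every 2. A repeating key of period 2 is used — shifts +8, +7 over and over.
Undoing it on lfvhupk: l−8=d, f−7=y, v−8=n, h−7=a, u−8=m, p−7=i, k−8=c.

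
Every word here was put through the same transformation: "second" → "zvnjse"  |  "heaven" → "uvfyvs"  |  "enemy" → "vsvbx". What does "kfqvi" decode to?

later

s(18)→z(25) and e(4)→v(21) fit y≡17x+5 (mod 26); the inverse of 17 mod 26 is 23. Each letter's alphabet position (a=0..z=25) is mapped through 17·x+5 mod 26 — an affine cipher.
Decoding kfqvi: k(10)→23·(10−5)≡11=l; f(5)→23·(5−5)≡0=a; q(16)→23·(16−5)≡19=t; v(21)→23·(21−5)≡4=e; i(8)→23·(8−5)≡17=r (all mod 26).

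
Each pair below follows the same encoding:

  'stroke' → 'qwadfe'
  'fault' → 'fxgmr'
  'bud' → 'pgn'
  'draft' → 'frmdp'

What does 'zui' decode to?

The word is reversed, then every letter is shifted forward by 12.
Decoding zui: shift back: z−12=n, u−12=i, i−12=w → niw; then reverse → win.

win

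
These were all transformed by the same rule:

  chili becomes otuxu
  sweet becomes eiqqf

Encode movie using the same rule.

Compare letters: c→o is +12, h→t is +12, i→u is +12 — a constant shift. It's a constant shift of +12 (ROT12).
Applying it to movie: m+12=y, o+12=a, v+12=h, i+12=u, e+12=q.

yahuq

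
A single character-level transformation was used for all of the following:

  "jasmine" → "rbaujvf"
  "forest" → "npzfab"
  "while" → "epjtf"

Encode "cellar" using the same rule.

kfttbz

The shift depends on letter class: consonant j→r is +8, but vowel a→b is +1. Two shifts are in play — +1 for a/e/i/o/u, +8 for every other letter.
On cellar: c(cons)+8=k, e(vowel)+1=f, l(cons)+8=t, l(cons)+8=t, a(vowel)+1=b, r(cons)+8=z.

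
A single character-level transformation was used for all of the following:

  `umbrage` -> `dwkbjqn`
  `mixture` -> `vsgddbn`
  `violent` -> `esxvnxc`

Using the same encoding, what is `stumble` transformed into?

Shifts by position in umbrage: pos 0: u→d (+9), pos 1: m→w (+10), pos 2: b→k (+9), pos 3: r→b (+10) — repeating every 2. The shifts repeat in a cycle of length 2: positions 0,1,… shift by +9, +10, then the pattern repeats.
Applying it to stumble: s+9=b, t+10=d, u+9=d, m+10=w, b+9=k, l+10=v, e+9=n.

bddwkvn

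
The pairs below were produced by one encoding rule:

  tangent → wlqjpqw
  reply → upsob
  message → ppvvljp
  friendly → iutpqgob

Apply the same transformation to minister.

ptqtvwpu

The shift depends on letter class: consonant t→w is +3, but vowel a→l is +11. Vowels shift forward by 11 and consonants shift forward by 3.
For minister: m(cons)+3=p, i(vowel)+11=t, n(cons)+3=q, i(vowel)+11=t, s(cons)+3=v, t(cons)+3=w, e(vowel)+11=p, r(cons)+3=u.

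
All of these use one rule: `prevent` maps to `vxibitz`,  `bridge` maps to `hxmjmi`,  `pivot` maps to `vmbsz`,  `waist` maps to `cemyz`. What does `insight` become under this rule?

mtymmnz

Two shifts are in play — +4 for a/e/i/o/u, +6 for every other letter.
On insight: i(vowel)+4=m, n(cons)+6=t, s(cons)+6=y, i(vowel)+4=m, g(cons)+6=m, h(cons)+6=n, t(cons)+6=z.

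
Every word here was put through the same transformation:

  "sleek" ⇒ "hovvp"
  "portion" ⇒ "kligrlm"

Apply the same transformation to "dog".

Each pair mirrors across the alphabet (s↔h, l↔o, e↔v): positions sum to 25. Each letter is replaced by its mirror in the alphabet: a↔z, b↔y, c↔x, and so on (the Atbash cipher).
For dog: d↔w, o↔l, g↔t.

wlt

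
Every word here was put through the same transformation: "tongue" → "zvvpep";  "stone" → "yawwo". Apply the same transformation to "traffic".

zyiopto

In tongue: t→z is +6, o→v is +7, n→v is +8, g→p is +9 — the shift increases by 1 each position. Each letter shifts forward by (position + 6), i.e. 6, 7, 8, … — the shift grows by one for each successive letter.
For traffic: t+6=z, r+7=y, a+8=i, f+9=o, f+10=p, i+11=t, c+12=o.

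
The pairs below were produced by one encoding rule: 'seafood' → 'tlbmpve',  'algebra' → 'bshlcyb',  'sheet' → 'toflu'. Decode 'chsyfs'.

barrel

Shifts by position in seafood: pos 0: s→t (+1), pos 1: e→l (+7), pos 2: a→b (+1), pos 3: f→m (+7) — repeating every 2. A repeating key of period 2 is used — shifts +1, +7 over and over.
Undoing it on chsyfs: c−1=b, h−7=a, s−1=r, y−7=r, f−1=e, s−7=l.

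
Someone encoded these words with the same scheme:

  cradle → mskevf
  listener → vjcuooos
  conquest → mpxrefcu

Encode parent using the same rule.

A repeating key of period 2 is used — shifts +10, +1 over and over.
For parent: p+10=z, a+1=b, r+10=b, e+1=f, n+10=x, t+1=u.

zbbfxu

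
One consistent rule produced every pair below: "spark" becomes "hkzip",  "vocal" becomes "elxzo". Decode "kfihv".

purse

Letters are reflected about the middle of the alphabet (position → 25−position): Atbash.
Undoing it on kfihv: k↔p, f↔u, i↔r, h↔s, v↔e.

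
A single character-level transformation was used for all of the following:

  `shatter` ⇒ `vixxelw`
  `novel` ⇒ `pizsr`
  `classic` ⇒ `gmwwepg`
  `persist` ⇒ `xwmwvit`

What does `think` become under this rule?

The output letters match the input read backwards, each shifted +4: shatter reversed is rettahs. Read the word backwards and shift each letter +4.
Applying it to think: reverse → kniht; then shift: k+4=o, n+4=r, i+4=m, h+4=l, t+4=x.

ormlx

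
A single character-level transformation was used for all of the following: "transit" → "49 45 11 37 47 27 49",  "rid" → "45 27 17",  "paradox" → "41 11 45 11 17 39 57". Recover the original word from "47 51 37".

t(#20)→49 and r(#18)→45: differences scale by 2, so n = 2·pos + 9. With a=1..z=26, the number is 2·pos + 9.
Decoding 47 51 37: 47→(47−9)÷2=19=s, 51→(51−9)÷2=21=u, 37→(37−9)÷2=14=n.

sun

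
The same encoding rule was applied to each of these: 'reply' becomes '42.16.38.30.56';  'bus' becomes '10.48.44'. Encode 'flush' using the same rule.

r(#18)→42 and e(#5)→16: differences scale by 2, so n = 2·pos + 6. The formula is n = 2×(alphabet index, a=1) + 6.
For flush: f=6→18, l=12→30, u=21→48, s=19→44, h=8→22.

18.30.48.44.22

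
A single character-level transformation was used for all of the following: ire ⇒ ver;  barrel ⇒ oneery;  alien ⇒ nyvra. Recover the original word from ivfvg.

Compare letters: i→v is +13, r→e is +13, e→r is +13 — a constant shift. Every letter moves 13 places later in the alphabet, wrapping around z→a.
Reversing it on ivfvg: i−13=v, v−13=i, f−13=s, v−13=i, g−13=t.

visit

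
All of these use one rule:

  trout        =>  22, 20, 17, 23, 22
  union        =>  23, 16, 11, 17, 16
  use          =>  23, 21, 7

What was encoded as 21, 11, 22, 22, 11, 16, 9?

t is letter #20 and maps to 22: an offset of 2. Each letter is replaced by its alphabet position (a=1..z=26) + 2.
Undoing it on 21, 11, 22, 22, 11, 16, 9: 21→(21−2)÷1=19=s, 11→(11−2)÷1=9=i, 22→(22−2)÷1=20=t, 22→(22−2)÷1=20=t, 11→(11−2)÷1=9=i, 16→(16−2)÷1=14=n, 9→(9−2)÷1=7=g.

sitting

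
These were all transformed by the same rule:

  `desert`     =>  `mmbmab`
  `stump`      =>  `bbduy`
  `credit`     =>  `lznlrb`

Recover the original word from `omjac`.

feast

Shifts by position in desert: pos 0: d→m (+9), pos 1: e→m (+8), pos 2: s→b (+9), pos 3: e→m (+8) — repeating every 2. A repeating key of period 2 is used — shifts +9, +8 over and over.
Reversing it on omjac: o−9=f, m−8=e, j−9=a, a−8=s, c−9=t.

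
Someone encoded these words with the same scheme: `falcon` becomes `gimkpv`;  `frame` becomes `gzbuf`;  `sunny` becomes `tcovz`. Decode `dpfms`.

The shifts repeat in a cycle of length 2: positions 0,1,… shift by +1, +8, then the pattern repeats.
Reversing it on dpfms: d−1=c, p−8=h, f−1=e, m−8=e, s−1=r.

cheer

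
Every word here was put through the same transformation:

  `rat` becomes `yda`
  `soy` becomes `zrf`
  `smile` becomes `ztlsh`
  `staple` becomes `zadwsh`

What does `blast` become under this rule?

The shift depends on letter class: consonant r→y is +7, but vowel a→d is +3. Vowels shift forward by 3 and consonants shift forward by 7.
On blast: b(cons)+7=i, l(cons)+7=s, a(vowel)+3=d, s(cons)+7=z, t(cons)+7=a.

isdza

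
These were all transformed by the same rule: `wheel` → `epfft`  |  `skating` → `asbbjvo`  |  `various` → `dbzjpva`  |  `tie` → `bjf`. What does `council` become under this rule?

The shift depends on letter class: consonant w→e is +8, but vowel e→f is +1. Vowels shift forward by 1 and consonants shift forward by 8.
Applying it to council: c(cons)+8=k, o(vowel)+1=p, u(vowel)+1=v, n(cons)+8=v, c(cons)+8=k, i(vowel)+1=j, l(cons)+8=t.

kpvvkjt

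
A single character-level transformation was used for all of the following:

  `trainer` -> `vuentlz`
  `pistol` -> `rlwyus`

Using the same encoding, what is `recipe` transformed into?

In trainer: t→v is +2, r→u is +3, a→e is +4, i→n is +5 — the shift increases by 1 each position. Each letter shifts forward by (position + 2), i.e. 2, 3, 4, … — the shift grows by one for each successive letter.
Applying it to recipe: r+2=t, e+3=h, c+4=g, i+5=n, p+6=v, e+7=l.

thgnvl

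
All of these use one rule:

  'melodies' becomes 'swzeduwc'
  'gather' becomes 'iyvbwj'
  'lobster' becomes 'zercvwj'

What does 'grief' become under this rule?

m(12)→s(18) and e(4)→w(22) fit y≡19x+24 (mod 26); the inverse of 19 mod 26 is 11. This is an affine cipher: with a=0,…,z=25, each position x becomes (19x+24) mod 26.
On grief: g(6)→19·6+24≡8=i; r(17)→19·17+24≡9=j; i(8)→19·8+24≡20=u; e(4)→19·4+24≡22=w; f(5)→19·5+24≡15=p (all mod 26).

ijuwp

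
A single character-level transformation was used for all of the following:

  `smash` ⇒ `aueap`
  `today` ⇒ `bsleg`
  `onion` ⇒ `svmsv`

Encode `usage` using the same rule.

The shift depends on letter class: consonant s→a is +8, but vowel a→e is +4. The rule splits by letter class: vowels +4, consonants +8.
On usage: u(vowel)+4=y, s(cons)+8=a, a(vowel)+4=e, g(cons)+8=o, e(vowel)+4=i.

yaeoi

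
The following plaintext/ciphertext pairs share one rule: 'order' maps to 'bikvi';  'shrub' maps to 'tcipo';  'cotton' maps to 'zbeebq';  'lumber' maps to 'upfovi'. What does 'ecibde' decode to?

o(14)→b(1) and r(17)→i(8) fit y≡11x+3 (mod 26); the inverse of 11 mod 26 is 19. Treating letters as 0–25, the rule is x ↦ 11x + 3 (mod 26).
Reversing it on ecibde: e(4)→19·(4−3)≡19=t; c(2)→19·(2−3)≡7=h; i(8)→19·(8−3)≡17=r; b(1)→19·(1−3)≡14=o; d(3)→19·(3−3)≡0=a; e(4)→19·(4−3)≡19=t (all mod 26).

throat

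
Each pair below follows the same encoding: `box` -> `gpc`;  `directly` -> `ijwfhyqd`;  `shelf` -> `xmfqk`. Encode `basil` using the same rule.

gbxjq

The rule splits by letter class: vowels +1, consonants +5.
On basil: b(cons)+5=g, a(vowel)+1=b, s(cons)+5=x, i(vowel)+1=j, l(cons)+5=q.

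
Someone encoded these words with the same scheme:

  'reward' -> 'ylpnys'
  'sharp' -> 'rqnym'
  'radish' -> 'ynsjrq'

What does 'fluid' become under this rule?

eodjs

r(17)→y(24) and e(4)→l(11) fit y≡19x+13 (mod 26); the inverse of 19 mod 26 is 11. Each letter's alphabet position (a=0..z=25) is mapped through 19·x+13 mod 26 — an affine cipher.
Applying it to fluid: f(5)→19·5+13≡4=e; l(11)→19·11+13≡14=o; u(20)→19·20+13≡3=d; i(8)→19·8+13≡9=j; d(3)→19·3+13≡18=s (all mod 26).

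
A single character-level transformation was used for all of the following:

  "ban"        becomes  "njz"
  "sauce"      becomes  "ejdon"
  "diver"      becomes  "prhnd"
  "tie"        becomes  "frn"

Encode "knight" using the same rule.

wzrstf

The shift depends on letter class: consonant b→n is +12, but vowel a→j is +9. The rule splits by letter class: vowels +9, consonants +12.
Applying it to knight: k(cons)+12=w, n(cons)+12=z, i(vowel)+9=r, g(cons)+12=s, h(cons)+12=t, t(cons)+12=f.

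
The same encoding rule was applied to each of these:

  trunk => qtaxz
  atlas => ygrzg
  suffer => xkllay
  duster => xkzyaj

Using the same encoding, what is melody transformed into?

ejurks

The output letters match the input read backwards, each shifted +6: trunk reversed is knurt. The word is reversed, then every letter is shifted forward by 6.
For melody: reverse → ydolem; then shift: y+6=e, d+6=j, o+6=u, l+6=r, e+6=k, m+6=s.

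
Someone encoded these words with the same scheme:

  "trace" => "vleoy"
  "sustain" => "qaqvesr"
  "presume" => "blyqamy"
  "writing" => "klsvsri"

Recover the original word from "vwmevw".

t(19)→v(21) and r(17)→l(11) fit y≡5x+4 (mod 26); the inverse of 5 mod 26 is 21. Each letter's alphabet position (a=0..z=25) is mapped through 5·x+4 mod 26 — an affine cipher.
Undoing it on vwmevw: v(21)→21·(21−4)≡19=t; w(22)→21·(22−4)≡14=o; m(12)→21·(12−4)≡12=m; e(4)→21·(4−4)≡0=a; v(21)→21·(21−4)≡19=t; w(22)→21·(22−4)≡14=o (all mod 26).

tomato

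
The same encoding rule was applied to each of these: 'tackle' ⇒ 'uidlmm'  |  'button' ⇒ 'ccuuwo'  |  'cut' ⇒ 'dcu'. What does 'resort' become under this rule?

The shift depends on letter class: consonant t→u is +1, but vowel a→i is +8. Two shifts are in play — +8 for a/e/i/o/u, +1 for every other letter.
On resort: r(cons)+1=s, e(vowel)+8=m, s(cons)+1=t, o(vowel)+8=w, r(cons)+1=s, t(cons)+1=u.

smtwsu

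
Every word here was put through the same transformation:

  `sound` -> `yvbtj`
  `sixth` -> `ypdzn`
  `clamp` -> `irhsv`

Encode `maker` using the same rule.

shqlx

The shift depends on letter class: consonant s→y is +6, but vowel o→v is +7. The rule splits by letter class: vowels +7, consonants +6.
For maker: m(cons)+6=s, a(vowel)+7=h, k(cons)+6=q, e(vowel)+7=l, r(cons)+6=x.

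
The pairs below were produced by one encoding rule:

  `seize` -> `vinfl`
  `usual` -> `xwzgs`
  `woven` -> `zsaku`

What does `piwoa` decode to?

In seize: s→v is +3, e→i is +4, i→n is +5, z→f is +6 — the shift increases by 1 each position. Letter i (0-indexed) is shifted by i+3, so successive shifts are 3, 4, 5, ….
Decoding piwoa: p−3=m, i−4=e, w−5=r, o−6=i, a−7=t.

merit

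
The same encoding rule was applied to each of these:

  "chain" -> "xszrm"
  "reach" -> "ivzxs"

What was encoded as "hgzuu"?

staff

This is the alphabet-reversal cipher (Atbash): a becomes z, b becomes y, etc.
Reversing it on hgzuu: h↔s, g↔t, z↔a, u↔f, u↔f.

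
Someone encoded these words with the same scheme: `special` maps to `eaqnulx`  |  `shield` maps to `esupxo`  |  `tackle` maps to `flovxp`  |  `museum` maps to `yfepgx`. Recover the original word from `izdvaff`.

Shifts by position in special: pos 0: s→e (+12), pos 1: p→a (+11), pos 2: e→q (+12), pos 3: c→n (+11) — repeating every 2. A repeating key of period 2 is used — shifts +12, +11 over and over.
Decoding izdvaff: i−12=w, z−11=o, d−12=r, v−11=k, a−12=o, f−11=u, f−12=t.

workout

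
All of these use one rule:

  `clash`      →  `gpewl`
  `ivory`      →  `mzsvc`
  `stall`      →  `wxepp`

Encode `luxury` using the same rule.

Compare letters: c→g is +4, l→p is +4, a→e is +4 — a constant shift. This is a Caesar cipher with shift 4.
For luxury: l+4=p, u+4=y, x+4=b, u+4=y, r+4=v, y+4=c.

pybyvc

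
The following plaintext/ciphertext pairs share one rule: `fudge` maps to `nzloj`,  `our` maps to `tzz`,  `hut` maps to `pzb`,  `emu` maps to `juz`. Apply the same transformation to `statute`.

The shift depends on letter class: consonant f→n is +8, but vowel u→z is +5. Two shifts are in play — +5 for a/e/i/o/u, +8 for every other letter.
For statute: s(cons)+8=a, t(cons)+8=b, a(vowel)+5=f, t(cons)+8=b, u(vowel)+5=z, t(cons)+8=b, e(vowel)+5=j.

abfbzbj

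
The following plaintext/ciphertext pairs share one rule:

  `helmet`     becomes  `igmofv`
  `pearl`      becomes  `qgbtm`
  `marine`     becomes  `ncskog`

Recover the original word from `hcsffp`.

Shifts by position in helmet: pos 0: h→i (+1), pos 1: e→g (+2), pos 2: l→m (+1), pos 3: m→o (+2) — repeating every 2. A repeating key of period 2 is used — shifts +1, +2 over and over.
Undoing it on hcsffp: h−1=g, c−2=a, s−1=r, f−2=d, f−1=e, p−2=n.

garden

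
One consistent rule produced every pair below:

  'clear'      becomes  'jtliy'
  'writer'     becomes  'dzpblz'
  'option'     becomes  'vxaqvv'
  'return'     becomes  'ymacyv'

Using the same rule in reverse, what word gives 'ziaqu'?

satin

A repeating key of period 2 is used — shifts +7, +8 over and over.
Undoing it on ziaqu: z−7=s, i−8=a, a−7=t, q−8=i, u−7=n.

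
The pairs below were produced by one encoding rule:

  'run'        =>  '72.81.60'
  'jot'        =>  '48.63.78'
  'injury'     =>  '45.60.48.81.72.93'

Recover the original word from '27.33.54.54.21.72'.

r(#18)→72 and u(#21)→81: differences scale by 3, so n = 3·pos + 18. With a=1..z=26, the number is 3·pos + 18.
Undoing it on 27.33.54.54.21.72: 27→(27−18)÷3=3=c, 33→(33−18)÷3=5=e, 54→(54−18)÷3=12=l, 54→(54−18)÷3=12=l, 21→(21−18)÷3=1=a, 72→(72−18)÷3=18=r.

cellar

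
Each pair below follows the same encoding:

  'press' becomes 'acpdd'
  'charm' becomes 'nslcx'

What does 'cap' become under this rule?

nla

Each letter is shifted forward by 11 in the alphabet (a Caesar shift of +11).
For cap: c+11=n, a+11=l, p+11=a.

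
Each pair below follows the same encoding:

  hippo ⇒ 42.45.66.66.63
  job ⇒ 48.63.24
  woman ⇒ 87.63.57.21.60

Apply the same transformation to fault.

h(#8)→42 and i(#9)→45: differences scale by 3, so n = 3·pos + 18. Each letter becomes 3×(its alphabet position, a=1..z=26) + 18.
For fault: f=6→36, a=1→21, u=21→81, l=12→54, t=20→78.

36.21.81.54.78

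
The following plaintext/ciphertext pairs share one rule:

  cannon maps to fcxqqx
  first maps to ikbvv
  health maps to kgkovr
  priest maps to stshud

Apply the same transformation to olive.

Shifts by position in cannon: pos 0: c→f (+3), pos 1: a→c (+2), pos 2: n→x (+10), pos 3: n→q (+3), pos 4: o→q (+2), pos 5: n→x (+10) — repeating every 3. A repeating key of period 3 is used — shifts +3, +2, +10 over and over.
On olive: o+3=r, l+2=n, i+10=s, v+3=y, e+2=g.

rnsyg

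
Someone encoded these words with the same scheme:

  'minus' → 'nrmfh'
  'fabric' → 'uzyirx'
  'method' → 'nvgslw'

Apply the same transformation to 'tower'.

Each letter is replaced by its mirror in the alphabet: a↔z, b↔y, c↔x, and so on (the Atbash cipher).
For tower: t↔g, o↔l, w↔d, e↔v, r↔i.

gldvi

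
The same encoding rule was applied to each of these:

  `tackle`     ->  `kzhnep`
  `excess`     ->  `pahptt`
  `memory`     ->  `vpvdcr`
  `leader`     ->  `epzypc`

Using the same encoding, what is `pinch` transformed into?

t(19)→k(10) and a(0)→z(25) fit y≡17x+25 (mod 26); the inverse of 17 mod 26 is 23. Treating letters as 0–25, the rule is x ↦ 17x + 25 (mod 26).
On pinch: p(15)→17·15+25≡20=u; i(8)→17·8+25≡5=f; n(13)→17·13+25≡12=m; c(2)→17·2+25≡7=h; h(7)→17·7+25≡14=o (all mod 26).

ufmho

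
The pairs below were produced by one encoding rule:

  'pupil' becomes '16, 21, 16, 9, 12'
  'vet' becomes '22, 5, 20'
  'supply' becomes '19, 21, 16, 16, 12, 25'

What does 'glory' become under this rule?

7, 12, 15, 18, 25

p is letter #16 and maps to 16: an offset of 0. Each letter is replaced by its alphabet position (a=1, b=2, …, z=26).
For glory: g=7→7, l=12→12, o=15→15, r=18→18, y=25→25.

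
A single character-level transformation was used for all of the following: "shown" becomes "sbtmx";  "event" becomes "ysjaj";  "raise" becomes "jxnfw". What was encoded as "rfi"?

The output letters match the input read backwards, each shifted +5: shown reversed is nwohs. Read the word backwards and shift each letter +5.
Undoing it on rfi: shift back: r−5=m, f−5=a, i−5=d → mad; then reverse → dam.

dam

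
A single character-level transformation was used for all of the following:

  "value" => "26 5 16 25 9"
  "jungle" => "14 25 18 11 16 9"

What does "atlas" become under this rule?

5 24 16 5 23

v is letter #22 and maps to 26: an offset of 4. The number is (letter's place in the alphabet, a=1) + 4.
For atlas: a=1→5, t=20→24, l=12→16, a=1→5, s=19→23.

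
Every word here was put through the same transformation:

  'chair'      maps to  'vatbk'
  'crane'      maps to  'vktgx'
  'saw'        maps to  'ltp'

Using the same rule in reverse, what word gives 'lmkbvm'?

strict

Compare letters: c→v is +19, h→a is +19, a→t is +19 — a constant shift. This is a Caesar cipher with shift 19.
Undoing it on lmkbvm: l−19=s, m−19=t, k−19=r, b−19=i, v−19=c, m−19=t.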